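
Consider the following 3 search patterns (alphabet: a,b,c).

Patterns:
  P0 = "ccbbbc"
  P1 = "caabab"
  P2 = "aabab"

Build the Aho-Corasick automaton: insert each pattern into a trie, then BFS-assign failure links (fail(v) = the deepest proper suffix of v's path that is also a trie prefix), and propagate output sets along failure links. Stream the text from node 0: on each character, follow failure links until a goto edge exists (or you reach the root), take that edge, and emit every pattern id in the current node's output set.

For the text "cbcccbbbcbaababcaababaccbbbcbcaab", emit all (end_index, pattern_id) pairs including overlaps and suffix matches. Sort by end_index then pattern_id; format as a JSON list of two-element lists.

Construct AC machine:
Trie nodes:
  0='ε' goto a→12 c→1
  1='c' goto a→7 c→2
  2='cc' goto b→3
  3='ccb' goto b→4
  4='ccbb' goto b→5
  5='ccbbb' goto c→6
  6='ccbbbc' goto ·  [P0 ends]
  7='ca' goto a→8
  8='caa' goto b→9
  9='caab' goto a→10
  10='caaba' goto b→11
  11='caabab' goto ·  [P1 ends]
  12='a' goto a→13
  13='aa' goto b→14
  14='aab' goto a→15
  15='aaba' goto b→16
  16='aabab' goto ·  [P2 ends]

Failure links (BFS by depth):
  fail(1) 'c': from fail(0)=0 chase 'c': 0 ⇒ 0;  out=∅∪out(0)=∅
  fail(12) 'a': from fail(0)=0 chase 'a': 0 ⇒ 0;  out=∅∪out(0)=∅
  fail(2) 'cc': from fail(1)=0 chase 'c': 0 ⇒ 1;  out=∅∪out(1)=∅
  fail(7) 'ca': from fail(1)=0 chase 'a': 0 ⇒ 12;  out=∅∪out(12)=∅
  fail(13) 'aa': from fail(12)=0 chase 'a': 0 ⇒ 12;  out=∅∪out(12)=∅
  fail(3) 'ccb': from fail(2)=1 chase 'b': 1→0 ⇒ 0;  out=∅∪out(0)=∅
  fail(8) 'caa': from fail(7)=12 chase 'a': 12 ⇒ 13;  out=∅∪out(13)=∅
  fail(14) 'aab': from fail(13)=12 chase 'b': 12→0 ⇒ 0;  out=∅∪out(0)=∅
  fail(4) 'ccbb': from fail(3)=0 chase 'b': 0 ⇒ 0;  out=∅∪out(0)=∅
  fail(9) 'caab': from fail(8)=13 chase 'b': 13 ⇒ 14;  out=∅∪out(14)=∅
  fail(15) 'aaba': from fail(14)=0 chase 'a': 0 ⇒ 12;  out=∅∪out(12)=∅
  fail(5) 'ccbbb': from fail(4)=0 chase 'b': 0 ⇒ 0;  out=∅∪out(0)=∅
  fail(10) 'caaba': from fail(9)=14 chase 'a': 14 ⇒ 15;  out=∅∪out(15)=∅
  fail(16) 'aabab': from fail(15)=12 chase 'b': 12→0 ⇒ 0;  out={2}∪out(0)={2}
  fail(6) 'ccbbbc': from fail(5)=0 chase 'c': 0 ⇒ 1;  out={0}∪out(1)={0}
  fail(11) 'caabab': from fail(10)=15 chase 'b': 15 ⇒ 16;  out={1}∪out(16)={1,2}

Run:
[0] read 'c'  n0⇒n1
[1] read 'b'  n1⇒n0 ·f
[2] read 'c'  n0⇒n1
[3] read 'c'  n1⇒n2
[4] read 'c'  n2⇒n2 ·f
[5] read 'b'  n2⇒n3
[6] read 'b'  n3⇒n4
[7] read 'b'  n4⇒n5
[8] read 'c'  n5⇒n6  ** P0@[3:8]
[9] read 'b'  n6⇒n0 ·f
[10] read 'a'  n0⇒n12
[11] read 'a'  n12⇒n13
[12] read 'b'  n13⇒n14
[13] read 'a'  n14⇒n15
[14] read 'b'  n15⇒n16  ** P2@[10:14]
[15] read 'c'  n16⇒n1 ·f
[16] read 'a'  n1⇒n7
[17] read 'a'  n7⇒n8
[18] read 'b'  n8⇒n9
[19] read 'a'  n9⇒n10
[20] read 'b'  n10⇒n11  ** P1@[15:20],P2@[16:20]
[21] read 'a'  n11⇒n12 ·f
[22] read 'c'  n12⇒n1 ·f
[23] read 'c'  n1⇒n2
[24] read 'b'  n2⇒n3
[25] read 'b'  n3⇒n4
[26] read 'b'  n4⇒n5
[27] read 'c'  n5⇒n6  ** P0@[22:27]
[28] read 'b'  n6⇒n0 ·f
[29] read 'c'  n0⇒n1
[30] read 'a'  n1⇒n7
[31] read 'a'  n7⇒n8
[32] read 'b'  n8⇒n9

Matches: [[8,0],[14,2],[20,1],[20,2],[27,0]]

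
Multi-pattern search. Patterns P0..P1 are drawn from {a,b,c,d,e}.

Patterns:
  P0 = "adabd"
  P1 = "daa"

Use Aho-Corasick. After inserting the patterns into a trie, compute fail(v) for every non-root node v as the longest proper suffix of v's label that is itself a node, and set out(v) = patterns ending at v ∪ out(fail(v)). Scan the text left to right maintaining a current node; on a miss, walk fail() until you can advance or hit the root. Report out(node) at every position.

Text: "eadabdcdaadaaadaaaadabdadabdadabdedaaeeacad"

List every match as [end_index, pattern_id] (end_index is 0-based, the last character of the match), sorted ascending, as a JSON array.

Build automaton:
Trie (insert patterns):
  n0 'ε': a→1 d→6
  n1 'a': d→2
  n2 'ad': a→3
  n3 'ada': b→4
  n4 'adab': d→5
  n5 'adabd': ·  [P0 ends]
  n6 'd': a→7
  n7 'da': a→8
  n8 'daa': ·  [P1 ends]

Failure links (BFS by depth):
  n1('a'): parent n0 fail=0; on 'a' 0 → fail=0;  out ∅∪∅=∅
  n6('d'): parent n0 fail=0; on 'd' 0 → fail=0;  out ∅∪∅=∅
  n2('ad'): parent n1 fail=0; on 'd' 0 → fail=6;  out ∅∪∅=∅
  n7('da'): parent n6 fail=0; on 'a' 0 → fail=1;  out ∅∪∅=∅
  n3('ada'): parent n2 fail=6; on 'a' 6 → fail=7;  out ∅∪∅=∅
  n8('daa'): parent n7 fail=1; on 'a' 1→0 → fail=1;  out {1}∪∅={1}
  n4('adab'): parent n3 fail=7; on 'b' 7→1→0 → fail=0;  out ∅∪∅=∅
  n5('adabd'): parent n4 fail=0; on 'd' 0 → fail=6;  out {0}∪∅={0}

Run:
i=0 'e': node 0→0
i=1 'a': node 0→1
i=2 'd': node 1→2
i=3 'a': node 2→3
i=4 'b': node 3→4
i=5 'd': node 4→5  emit P0@[1:5]
i=6 'c': node 5→0 (via fail)
i=7 'd': node 0→6
i=8 'a': node 6→7
i=9 'a': node 7→8  emit P1@[7:9]
i=10 'd': node 8→2 (via fail)
i=11 'a': node 2→3
i=12 'a': node 3→8 (via fail)  emit P1@[10:12]
i=13 'a': node 8→1 (via fail)
i=14 'd': node 1→2
i=15 'a': node 2→3
i=16 'a': node 3→8 (via fail)  emit P1@[14:16]
i=17 'a': node 8→1 (via fail)
i=18 'a': node 1→1 (via fail)
i=19 'd': node 1→2
i=20 'a': node 2→3
i=21 'b': node 3→4
i=22 'd': node 4→5  emit P0@[18:22]
i=23 'a': node 5→7 (via fail)
i=24 'd': node 7→2 (via fail)
i=25 'a': node 2→3
i=26 'b': node 3→4
i=27 'd': node 4→5  emit P0@[23:27]
i=28 'a': node 5→7 (via fail)
i=29 'd': node 7→2 (via fail)
i=30 'a': node 2→3
i=31 'b': node 3→4
i=32 'd': node 4→5  emit P0@[28:32]
i=33 'e': node 5→0 (via fail)
i=34 'd': node 0→6
i=35 'a': node 6→7
i=36 'a': node 7→8  emit P1@[34:36]
i=37 'e': node 8→0 (via fail)
i=38 'e': node 0→0
i=39 'a': node 0→1
i=40 'c': node 1→0 (via fail)
i=41 'a': node 0→1
i=42 'd': node 1→2

All matches (sorted): [[5,0],[9,1],[12,1],[16,1],[22,0],[27,0],[32,0],[36,1]]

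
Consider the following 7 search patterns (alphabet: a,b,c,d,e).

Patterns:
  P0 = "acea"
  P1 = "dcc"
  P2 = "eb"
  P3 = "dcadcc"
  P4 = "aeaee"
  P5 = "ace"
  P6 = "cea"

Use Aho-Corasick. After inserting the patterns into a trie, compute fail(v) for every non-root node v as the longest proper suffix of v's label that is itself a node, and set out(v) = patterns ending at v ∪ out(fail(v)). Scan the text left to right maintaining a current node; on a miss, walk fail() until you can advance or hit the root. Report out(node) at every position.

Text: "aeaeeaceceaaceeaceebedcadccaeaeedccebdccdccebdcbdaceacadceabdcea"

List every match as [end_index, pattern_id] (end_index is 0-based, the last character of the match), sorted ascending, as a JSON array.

Build:
Trie nodes:
  0='ε' goto a→1 c→18 d→5 e→8
  1='a' goto c→2 e→14
  2='ac' goto e→3
  3='ace' goto a→4  [P5 ends]
  4='acea' goto ·  [P0 ends]
  5='d' goto c→6
  6='dc' goto a→10 c→7
  7='dcc' goto ·  [P1 ends]
  8='e' goto b→9
  9='eb' goto ·  [P2 ends]
  10='dca' goto d→11
  11='dcad' goto c→12
  12='dcadc' goto c→13
  13='dcadcc' goto ·  [P3 ends]
  14='ae' goto a→15
  15='aea' goto e→16
  16='aeae' goto e→17
  17='aeaee' goto ·  [P4 ends]
  18='c' goto e→19
  19='ce' goto a→20
  20='cea' goto ·  [P6 ends]

Failure links (BFS by depth):
  n1('a'): parent n0 fail=0; on 'a' 0 → fail=0;  out ∅∪∅=∅
  n5('d'): parent n0 fail=0; on 'd' 0 → fail=0;  out ∅∪∅=∅
  n8('e'): parent n0 fail=0; on 'e' 0 → fail=0;  out ∅∪∅=∅
  n18('c'): parent n0 fail=0; on 'c' 0 → fail=0;  out ∅∪∅=∅
  n2('ac'): parent n1 fail=0; on 'c' 0 → fail=18;  out ∅∪∅=∅
  n6('dc'): parent n5 fail=0; on 'c' 0 → fail=18;  out ∅∪∅=∅
  n9('eb'): parent n8 fail=0; on 'b' 0 → fail=0;  out {2}∪∅={2}
  n14('ae'): parent n1 fail=0; on 'e' 0 → fail=8;  out ∅∪∅=∅
  n19('ce'): parent n18 fail=0; on 'e' 0 → fail=8;  out ∅∪∅=∅
  n3('ace'): parent n2 fail=18; on 'e' 18 → fail=19;  out {5}∪∅={5}
  n7('dcc'): parent n6 fail=18; on 'c' 18→0 → fail=18;  out {1}∪∅={1}
  n10('dca'): parent n6 fail=18; on 'a' 18→0 → fail=1;  out ∅∪∅=∅
  n15('aea'): parent n14 fail=8; on 'a' 8→0 → fail=1;  out ∅∪∅=∅
  n20('cea'): parent n19 fail=8; on 'a' 8→0 → fail=1;  out {6}∪∅={6}
  n4('acea'): parent n3 fail=19; on 'a' 19 → fail=20;  out {0}∪{6}={0,6}
  n11('dcad'): parent n10 fail=1; on 'd' 1→0 → fail=5;  out ∅∪∅=∅
  n16('aeae'): parent n15 fail=1; on 'e' 1 → fail=14;  out ∅∪∅=∅
  n12('dcadc'): parent n11 fail=5; on 'c' 5 → fail=6;  out ∅∪∅=∅
  n17('aeaee'): parent n16 fail=14; on 'e' 14→8→0 → fail=8;  out {4}∪∅={4}
  n13('dcadcc'): parent n12 fail=6; on 'c' 6 → fail=7;  out {3}∪{1}={1,3}

Run:
i=0 'a': node 0→1
i=1 'e': node 1→14
i=2 'a': node 14→15
i=3 'e': node 15→16
i=4 'e': node 16→17  ** P4@[0:4]
i=5 'a': node 17→1 ·f
i=6 'c': node 1→2
i=7 'e': node 2→3  ** P5@[5:7]
i=8 'c': node 3→18 ·f
i=9 'e': node 18→19
i=10 'a': node 19→20  ** P6@[8:10]
i=11 'a': node 20→1 ·f
i=12 'c': node 1→2
i=13 'e': node 2→3  ** P5@[11:13]
i=14 'e': node 3→8 ·f
i=15 'a': node 8→1 ·f
i=16 'c': node 1→2
i=17 'e': node 2→3  ** P5@[15:17]
i=18 'e': node 3→8 ·f
i=19 'b': node 8→9  ** P2@[18:19]
i=20 'e': node 9→8 ·f
i=21 'd': node 8→5 ·f
i=22 'c': node 5→6
i=23 'a': node 6→10
i=24 'd': node 10→11
i=25 'c': node 11→12
i=26 'c': node 12→13  ** P1@[24:26],P3@[21:26]
i=27 'a': node 13→1 ·f
i=28 'e': node 1→14
i=29 'a': node 14→15
i=30 'e': node 15→16
i=31 'e': node 16→17  ** P4@[27:31]
i=32 'd': node 17→5 ·f
i=33 'c': node 5→6
i=34 'c': node 6→7  ** P1@[32:34]
i=35 'e': node 7→19 ·f
i=36 'b': node 19→9 ·f  ** P2@[35:36]
i=37 'd': node 9→5 ·f
i=38 'c': node 5→6
i=39 'c': node 6→7  ** P1@[37:39]
i=40 'd': node 7→5 ·f
i=41 'c': node 5→6
i=42 'c': node 6→7  ** P1@[40:42]
i=43 'e': node 7→19 ·f
i=44 'b': node 19→9 ·f  ** P2@[43:44]
i=45 'd': node 9→5 ·f
i=46 'c': node 5→6
i=47 'b': node 6→0 ·f
i=48 'd': node 0→5
i=49 'a': node 5→1 ·f
i=50 'c': node 1→2
i=51 'e': node 2→3  ** P5@[49:51]
i=52 'a': node 3→4  ** P0@[49:52],P6@[50:52]
i=53 'c': node 4→2 ·f
i=54 'a': node 2→1 ·f
i=55 'd': node 1→5 ·f
i=56 'c': node 5→6
i=57 'e': node 6→19 ·f
i=58 'a': node 19→20  ** P6@[56:58]
i=59 'b': node 20→0 ·f
i=60 'd': node 0→5
i=61 'c': node 5→6
i=62 'e': node 6→19 ·f
i=63 'a': node 19→20  ** P6@[61:63]

All matches (sorted): [[4,4],[7,5],[10,6],[13,5],[17,5],[19,2],[26,1],[26,3],[31,4],[34,1],[36,2],[39,1],[42,1],[44,2],[51,5],[52,0],[52,6],[58,6],[63,6]]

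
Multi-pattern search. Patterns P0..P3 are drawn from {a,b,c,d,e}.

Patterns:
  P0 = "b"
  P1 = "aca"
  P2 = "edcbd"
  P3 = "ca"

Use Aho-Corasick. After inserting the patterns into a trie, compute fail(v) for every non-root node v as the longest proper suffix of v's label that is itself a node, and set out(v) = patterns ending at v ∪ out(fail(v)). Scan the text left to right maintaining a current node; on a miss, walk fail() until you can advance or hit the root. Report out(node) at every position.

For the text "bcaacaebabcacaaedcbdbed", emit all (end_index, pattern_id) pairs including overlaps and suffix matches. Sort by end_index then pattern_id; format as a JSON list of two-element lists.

Build:
Trie nodes:
  n0 'ε': a→2 b→1 c→10 e→5
  n1 'b': ·  ←P0
  n2 'a': c→3
  n3 'ac': a→4
  n4 'aca': ·  ←P1
  n5 'e': d→6
  n6 'ed': c→7
  n7 'edc': b→8
  n8 'edcb': d→9
  n9 'edcbd': ·  ←P2
  n10 'c': a→11
  n11 'ca': ·  ←P3

Failure links (BFS by depth):
  n1('b'): parent n0 fail=0; on 'b' 0 → fail=0;  out {0}∪∅={0}
  n2('a'): parent n0 fail=0; on 'a' 0 → fail=0;  out ∅∪∅=∅
  n5('e'): parent n0 fail=0; on 'e' 0 → fail=0;  out ∅∪∅=∅
  n10('c'): parent n0 fail=0; on 'c' 0 → fail=0;  out ∅∪∅=∅
  n3('ac'): parent n2 fail=0; on 'c' 0 → fail=10;  out ∅∪∅=∅
  n6('ed'): parent n5 fail=0; on 'd' 0 → fail=0;  out ∅∪∅=∅
  n11('ca'): parent n10 fail=0; on 'a' 0 → fail=2;  out {3}∪∅={3}
  n4('aca'): parent n3 fail=10; on 'a' 10 → fail=11;  out {1}∪{3}={1,3}
  n7('edc'): parent n6 fail=0; on 'c' 0 → fail=10;  out ∅∪∅=∅
  n8('edcb'): parent n7 fail=10; on 'b' 10→0 → fail=1;  out ∅∪{0}={0}
  n9('edcbd'): parent n8 fail=1; on 'd' 1→0 → fail=0;  out {2}∪∅={2}

Text stream:
i=0 'b': node 0→1  → match P0@[0:0]
i=1 'c': node 1→10 (fail-walked)
i=2 'a': node 10→11  → match P3@[1:2]
i=3 'a': node 11→2 (fail-walked)
i=4 'c': node 2→3
i=5 'a': node 3→4  → match P1@[3:5],P3@[4:5]
i=6 'e': node 4→5 (fail-walked)
i=7 'b': node 5→1 (fail-walked)  → match P0@[7:7]
i=8 'a': node 1→2 (fail-walked)
i=9 'b': node 2→1 (fail-walked)  → match P0@[9:9]
i=10 'c': node 1→10 (fail-walked)
i=11 'a': node 10→11  → match P3@[10:11]
i=12 'c': node 11→3 (fail-walked)
i=13 'a': node 3→4  → match P1@[11:13],P3@[12:13]
i=14 'a': node 4→2 (fail-walked)
i=15 'e': node 2→5 (fail-walked)
i=16 'd': node 5→6
i=17 'c': node 6→7
i=18 'b': node 7→8  → match P0@[18:18]
i=19 'd': node 8→9  → match P2@[15:19]
i=20 'b': node 9→1 (fail-walked)  → match P0@[20:20]
i=21 'e': node 1→5 (fail-walked)
i=22 'd': node 5→6

Result: [[0,0],[2,3],[5,1],[5,3],[7,0],[9,0],[11,3],[13,1],[13,3],[18,0],[19,2],[20,0]]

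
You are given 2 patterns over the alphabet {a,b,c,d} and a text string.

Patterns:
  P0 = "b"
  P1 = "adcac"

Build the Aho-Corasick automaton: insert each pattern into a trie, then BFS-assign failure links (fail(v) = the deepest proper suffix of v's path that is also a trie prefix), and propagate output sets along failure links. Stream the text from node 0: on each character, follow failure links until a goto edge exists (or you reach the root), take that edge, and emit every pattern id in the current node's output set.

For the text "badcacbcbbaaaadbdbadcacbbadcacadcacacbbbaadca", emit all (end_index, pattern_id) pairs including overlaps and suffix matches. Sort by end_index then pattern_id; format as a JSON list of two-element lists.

Construct AC machine:
Trie (insert patterns):
  0='ε' goto a→2 b→1
  1='b' goto ·  [P0 ends]
  2='a' goto d→3
  3='ad' goto c→4
  4='adc' goto a→5
  5='adca' goto c→6
  6='adcac' goto ·  [P1 ends]

BFS fail/out derivation:
  n1('b'): parent n0 fail=0; on 'b' 0 → fail=0;  out {0}∪∅={0}
  n2('a'): parent n0 fail=0; on 'a' 0 → fail=0;  out ∅∪∅=∅
  n3('ad'): parent n2 fail=0; on 'd' 0 → fail=0;  out ∅∪∅=∅
  n4('adc'): parent n3 fail=0; on 'c' 0 → fail=0;  out ∅∪∅=∅
  n5('adca'): parent n4 fail=0; on 'a' 0 → fail=2;  out ∅∪∅=∅
  n6('adcac'): parent n5 fail=2; on 'c' 2→0 → fail=0;  out {1}∪∅={1}

Run:
pos 0 'b': at 1  emit P0@[0:0]
pos 1 'a': at 2 (via fail)
pos 2 'd': at 3
pos 3 'c': at 4
pos 4 'a': at 5
pos 5 'c': at 6  emit P1@[1:5]
pos 6 'b': at 1 (via fail)  emit P0@[6:6]
pos 7 'c': at 0 (via fail)
pos 8 'b': at 1  emit P0@[8:8]
pos 9 'b': at 1 (via fail)  emit P0@[9:9]
pos 10 'a': at 2 (via fail)
pos 11 'a': at 2 (via fail)
pos 12 'a': at 2 (via fail)
pos 13 'a': at 2 (via fail)
pos 14 'd': at 3
pos 15 'b': at 1 (via fail)  emit P0@[15:15]
pos 16 'd': at 0 (via fail)
pos 17 'b': at 1  emit P0@[17:17]
pos 18 'a': at 2 (via fail)
pos 19 'd': at 3
pos 20 'c': at 4
pos 21 'a': at 5
pos 22 'c': at 6  emit P1@[18:22]
pos 23 'b': at 1 (via fail)  emit P0@[23:23]
pos 24 'b': at 1 (via fail)  emit P0@[24:24]
pos 25 'a': at 2 (via fail)
pos 26 'd': at 3
pos 27 'c': at 4
pos 28 'a': at 5
pos 29 'c': at 6  emit P1@[25:29]
pos 30 'a': at 2 (via fail)
pos 31 'd': at 3
pos 32 'c': at 4
pos 33 'a': at 5
pos 34 'c': at 6  emit P1@[30:34]
pos 35 'a': at 2 (via fail)
pos 36 'c': at 0 (via fail)
pos 37 'b': at 1  emit P0@[37:37]
pos 38 'b': at 1 (via fail)  emit P0@[38:38]
pos 39 'b': at 1 (via fail)  emit P0@[39:39]
pos 40 'a': at 2 (via fail)
pos 41 'a': at 2 (via fail)
pos 42 'd': at 3
pos 43 'c': at 4
pos 44 'a': at 5

All matches (sorted): [[0,0],[5,1],[6,0],[8,0],[9,0],[15,0],[17,0],[22,1],[23,0],[24,0],[29,1],[34,1],[37,0],[38,0],[39,0]]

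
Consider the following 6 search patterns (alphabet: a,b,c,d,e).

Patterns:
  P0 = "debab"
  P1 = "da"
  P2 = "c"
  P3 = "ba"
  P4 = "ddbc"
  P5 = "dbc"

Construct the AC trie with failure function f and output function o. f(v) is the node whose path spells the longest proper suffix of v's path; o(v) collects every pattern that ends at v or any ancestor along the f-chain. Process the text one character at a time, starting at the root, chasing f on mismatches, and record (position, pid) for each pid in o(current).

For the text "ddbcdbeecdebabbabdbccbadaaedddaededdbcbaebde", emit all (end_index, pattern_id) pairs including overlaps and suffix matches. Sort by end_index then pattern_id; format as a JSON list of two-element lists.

Build automaton:
Trie nodes:
  0='ε' goto b→8 c→7 d→1
  1='d' goto a→6 b→13 d→10 e→2
  2='de' goto b→3
  3='deb' goto a→4
  4='deba' goto b→5
  5='debab' goto ·  ←P0
  6='da' goto ·  ←P1
  7='c' goto ·  ←P2
  8='b' goto a→9
  9='ba' goto ·  ←P3
  10='dd' goto b→11
  11='ddb' goto c→12
  12='ddbc' goto ·  ←P4
  13='db' goto c→14
  14='dbc' goto ·  ←P5

BFS fail/out derivation:
  fail(1) 'd': from fail(0)=0 chase 'd': 0 ⇒ 0;  out=∅∪out(0)=∅
  fail(7) 'c': from fail(0)=0 chase 'c': 0 ⇒ 0;  out={2}∪out(0)={2}
  fail(8) 'b': from fail(0)=0 chase 'b': 0 ⇒ 0;  out=∅∪out(0)=∅
  fail(2) 'de': from fail(1)=0 chase 'e': 0 ⇒ 0;  out=∅∪out(0)=∅
  fail(6) 'da': from fail(1)=0 chase 'a': 0 ⇒ 0;  out={1}∪out(0)={1}
  fail(9) 'ba': from fail(8)=0 chase 'a': 0 ⇒ 0;  out={3}∪out(0)={3}
  fail(10) 'dd': from fail(1)=0 chase 'd': 0 ⇒ 1;  out=∅∪out(1)=∅
  fail(13) 'db': from fail(1)=0 chase 'b': 0 ⇒ 8;  out=∅∪out(8)=∅
  fail(3) 'deb': from fail(2)=0 chase 'b': 0 ⇒ 8;  out=∅∪out(8)=∅
  fail(11) 'ddb': from fail(10)=1 chase 'b': 1 ⇒ 13;  out=∅∪out(13)=∅
  fail(14) 'dbc': from fail(13)=8 chase 'c': 8→0 ⇒ 7;  out={5}∪out(7)={2,5}
  fail(4) 'deba': from fail(3)=8 chase 'a': 8 ⇒ 9;  out=∅∪out(9)={3}
  fail(12) 'ddbc': from fail(11)=13 chase 'c': 13 ⇒ 14;  out={4}∪out(14)={2,4,5}
  fail(5) 'debab': from fail(4)=9 chase 'b': 9→0 ⇒ 8;  out={0}∪out(8)={0}

Scan:
i=0 'd': node 0→1
i=1 'd': node 1→10
i=2 'b': node 10→11
i=3 'c': node 11→12  → match P2@[3:3],P4@[0:3],P5@[1:3]
i=4 'd': node 12→1 (fail-walked)
i=5 'b': node 1→13
i=6 'e': node 13→0 (fail-walked)
i=7 'e': node 0→0
i=8 'c': node 0→7  → match P2@[8:8]
i=9 'd': node 7→1 (fail-walked)
i=10 'e': node 1→2
i=11 'b': node 2→3
i=12 'a': node 3→4  → match P3@[11:12]
i=13 'b': node 4→5  → match P0@[9:13]
i=14 'b': node 5→8 (fail-walked)
i=15 'a': node 8→9  → match P3@[14:15]
i=16 'b': node 9→8 (fail-walked)
i=17 'd': node 8→1 (fail-walked)
i=18 'b': node 1→13
i=19 'c': node 13→14  → match P2@[19:19],P5@[17:19]
i=20 'c': node 14→7 (fail-walked)  → match P2@[20:20]
i=21 'b': node 7→8 (fail-walked)
i=22 'a': node 8→9  → match P3@[21:22]
i=23 'd': node 9→1 (fail-walked)
i=24 'a': node 1→6  → match P1@[23:24]
i=25 'a': node 6→0 (fail-walked)
i=26 'e': node 0→0
i=27 'd': node 0→1
i=28 'd': node 1→10
i=29 'd': node 10→10 (fail-walked)
i=30 'a': node 10→6 (fail-walked)  → match P1@[29:30]
i=31 'e': node 6→0 (fail-walked)
i=32 'd': node 0→1
i=33 'e': node 1→2
i=34 'd': node 2→1 (fail-walked)
i=35 'd': node 1→10
i=36 'b': node 10→11
i=37 'c': node 11→12  → match P2@[37:37],P4@[34:37],P5@[35:37]
i=38 'b': node 12→8 (fail-walked)
i=39 'a': node 8→9  → match P3@[38:39]
i=40 'e': node 9→0 (fail-walked)
i=41 'b': node 0→8
i=42 'd': node 8→1 (fail-walked)
i=43 'e': node 1→2

Result: [[3,2],[3,4],[3,5],[8,2],[12,3],[13,0],[15,3],[19,2],[19,5],[20,2],[22,3],[24,1],[30,1],[37,2],[37,4],[37,5],[39,3]]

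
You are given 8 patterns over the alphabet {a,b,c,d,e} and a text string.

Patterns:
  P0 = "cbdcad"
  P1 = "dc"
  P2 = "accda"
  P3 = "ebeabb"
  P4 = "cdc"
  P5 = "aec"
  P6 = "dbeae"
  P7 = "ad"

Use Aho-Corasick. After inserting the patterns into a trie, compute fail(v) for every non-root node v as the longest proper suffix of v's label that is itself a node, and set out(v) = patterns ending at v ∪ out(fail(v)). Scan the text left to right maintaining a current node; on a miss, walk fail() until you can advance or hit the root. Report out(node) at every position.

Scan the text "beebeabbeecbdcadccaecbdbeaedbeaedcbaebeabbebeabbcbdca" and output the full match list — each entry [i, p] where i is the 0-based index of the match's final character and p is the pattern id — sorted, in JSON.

Construct AC machine:
Trie (insert patterns):
  0='ε' goto a→9 c→1 d→7 e→14
  1='c' goto b→2 d→20
  2='cb' goto d→3
  3='cbd' goto c→4
  4='cbdc' goto a→5
  5='cbdca' goto d→6
  6='cbdcad' goto ·  [P0 ends]
  7='d' goto b→24 c→8
  8='dc' goto ·  [P1 ends]
  9='a' goto c→10 d→28 e→22
  10='ac' goto c→11
  11='acc' goto d→12
  12='accd' goto a→13
  13='accda' goto ·  [P2 ends]
  14='e' goto b→15
  15='eb' goto e→16
  16='ebe' goto a→17
  17='ebea' goto b→18
  18='ebeab' goto b→19
  19='ebeabb' goto ·  [P3 ends]
  20='cd' goto c→21
  21='cdc' goto ·  [P4 ends]
  22='ae' goto c→23
  23='aec' goto ·  [P5 ends]
  24='db' goto e→25
  25='dbe' goto a→26
  26='dbea' goto e→27
  27='dbeae' goto ·  [P6 ends]
  28='ad' goto ·  [P7 ends]

Failure links (BFS by depth):
  n1('c'): parent n0 fail=0; on 'c' 0 → fail=0;  out ∅∪∅=∅
  n7('d'): parent n0 fail=0; on 'd' 0 → fail=0;  out ∅∪∅=∅
  n9('a'): parent n0 fail=0; on 'a' 0 → fail=0;  out ∅∪∅=∅
  n14('e'): parent n0 fail=0; on 'e' 0 → fail=0;  out ∅∪∅=∅
  n2('cb'): parent n1 fail=0; on 'b' 0 → fail=0;  out ∅∪∅=∅
  n8('dc'): parent n7 fail=0; on 'c' 0 → fail=1;  out {1}∪∅={1}
  n10('ac'): parent n9 fail=0; on 'c' 0 → fail=1;  out ∅∪∅=∅
  n15('eb'): parent n14 fail=0; on 'b' 0 → fail=0;  out ∅∪∅=∅
  n20('cd'): parent n1 fail=0; on 'd' 0 → fail=7;  out ∅∪∅=∅
  n22('ae'): parent n9 fail=0; on 'e' 0 → fail=14;  out ∅∪∅=∅
  n24('db'): parent n7 fail=0; on 'b' 0 → fail=0;  out ∅∪∅=∅
  n28('ad'): parent n9 fail=0; on 'd' 0 → fail=7;  out {7}∪∅={7}
  n3('cbd'): parent n2 fail=0; on 'd' 0 → fail=7;  out ∅∪∅=∅
  n11('acc'): parent n10 fail=1; on 'c' 1→0 → fail=1;  out ∅∪∅=∅
  n16('ebe'): parent n15 fail=0; on 'e' 0 → fail=14;  out ∅∪∅=∅
  n21('cdc'): parent n20 fail=7; on 'c' 7 → fail=8;  out {4}∪{1}={1,4}
  n23('aec'): parent n22 fail=14; on 'c' 14→0 → fail=1;  out {5}∪∅={5}
  n25('dbe'): parent n24 fail=0; on 'e' 0 → fail=14;  out ∅∪∅=∅
  n4('cbdc'): parent n3 fail=7; on 'c' 7 → fail=8;  out ∅∪{1}={1}
  n12('accd'): parent n11 fail=1; on 'd' 1 → fail=20;  out ∅∪∅=∅
  n17('ebea'): parent n16 fail=14; on 'a' 14→0 → fail=9;  out ∅∪∅=∅
  n26('dbea'): parent n25 fail=14; on 'a' 14→0 → fail=9;  out ∅∪∅=∅
  n5('cbdca'): parent n4 fail=8; on 'a' 8→1→0 → fail=9;  out ∅∪∅=∅
  n13('accda'): parent n12 fail=20; on 'a' 20→7→0 → fail=9;  out {2}∪∅={2}
  n18('ebeab'): parent n17 fail=9; on 'b' 9→0 → fail=0;  out ∅∪∅=∅
  n27('dbeae'): parent n26 fail=9; on 'e' 9 → fail=22;  out {6}∪∅={6}
  n6('cbdcad'): parent n5 fail=9; on 'd' 9 → fail=28;  out {0}∪{7}={0,7}
  n19('ebeabb'): parent n18 fail=0; on 'b' 0 → fail=0;  out {3}∪∅={3}

Run:
[0] read 'b'  n0⇒n0
[1] read 'e'  n0⇒n14
[2] read 'e'  n14⇒n14 (via fail)
[3] read 'b'  n14⇒n15
[4] read 'e'  n15⇒n16
[5] read 'a'  n16⇒n17
[6] read 'b'  n17⇒n18
[7] read 'b'  n18⇒n19  emit P3@[2:7]
[8] read 'e'  n19⇒n14 (via fail)
[9] read 'e'  n14⇒n14 (via fail)
[10] read 'c'  n14⇒n1 (via fail)
[11] read 'b'  n1⇒n2
[12] read 'd'  n2⇒n3
[13] read 'c'  n3⇒n4  emit P1@[12:13]
[14] read 'a'  n4⇒n5
[15] read 'd'  n5⇒n6  emit P0@[10:15],P7@[14:15]
[16] read 'c'  n6⇒n8 (via fail)  emit P1@[15:16]
[17] read 'c'  n8⇒n1 (via fail)
[18] read 'a'  n1⇒n9 (via fail)
[19] read 'e'  n9⇒n22
[20] read 'c'  n22⇒n23  emit P5@[18:20]
[21] read 'b'  n23⇒n2 (via fail)
[22] read 'd'  n2⇒n3
[23] read 'b'  n3⇒n24 (via fail)
[24] read 'e'  n24⇒n25
[25] read 'a'  n25⇒n26
[26] read 'e'  n26⇒n27  emit P6@[22:26]
[27] read 'd'  n27⇒n7 (via fail)
[28] read 'b'  n7⇒n24
[29] read 'e'  n24⇒n25
[30] read 'a'  n25⇒n26
[31] read 'e'  n26⇒n27  emit P6@[27:31]
[32] read 'd'  n27⇒n7 (via fail)
[33] read 'c'  n7⇒n8  emit P1@[32:33]
[34] read 'b'  n8⇒n2 (via fail)
[35] read 'a'  n2⇒n9 (via fail)
[36] read 'e'  n9⇒n22
[37] read 'b'  n22⇒n15 (via fail)
[38] read 'e'  n15⇒n16
[39] read 'a'  n16⇒n17
[40] read 'b'  n17⇒n18
[41] read 'b'  n18⇒n19  emit P3@[36:41]
[42] read 'e'  n19⇒n14 (via fail)
[43] read 'b'  n14⇒n15
[44] read 'e'  n15⇒n16
[45] read 'a'  n16⇒n17
[46] read 'b'  n17⇒n18
[47] read 'b'  n18⇒n19  emit P3@[42:47]
[48] read 'c'  n19⇒n1 (via fail)
[49] read 'b'  n1⇒n2
[50] read 'd'  n2⇒n3
[51] read 'c'  n3⇒n4  emit P1@[50:51]
[52] read 'a'  n4⇒n5

All matches (sorted): [[7,3],[13,1],[15,0],[15,7],[16,1],[20,5],[26,6],[31,6],[33,1],[41,3],[47,3],[51,1]]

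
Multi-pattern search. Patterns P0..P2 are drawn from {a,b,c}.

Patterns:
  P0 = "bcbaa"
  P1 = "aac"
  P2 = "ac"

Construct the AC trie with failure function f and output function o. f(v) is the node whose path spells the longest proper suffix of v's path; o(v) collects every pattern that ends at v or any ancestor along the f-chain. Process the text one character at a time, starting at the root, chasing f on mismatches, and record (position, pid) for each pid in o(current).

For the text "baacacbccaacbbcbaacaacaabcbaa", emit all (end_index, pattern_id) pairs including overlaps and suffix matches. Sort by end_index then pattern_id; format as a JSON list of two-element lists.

Build:
Trie (insert patterns):
  0='ε' goto a→6 b→1
  1='b' goto c→2
  2='bc' goto b→3
  3='bcb' goto a→4
  4='bcba' goto a→5
  5='bcbaa' goto ·  ←P0
  6='a' goto a→7 c→9
  7='aa' goto c→8
  8='aac' goto ·  ←P1
  9='ac' goto ·  ←P2

BFS fail/out derivation:
  fail(1) 'b': from fail(0)=0 chase 'b': 0 ⇒ 0;  out=∅∪out(0)=∅
  fail(6) 'a': from fail(0)=0 chase 'a': 0 ⇒ 0;  out=∅∪out(0)=∅
  fail(2) 'bc': from fail(1)=0 chase 'c': 0 ⇒ 0;  out=∅∪out(0)=∅
  fail(7) 'aa': from fail(6)=0 chase 'a': 0 ⇒ 6;  out=∅∪out(6)=∅
  fail(9) 'ac': from fail(6)=0 chase 'c': 0 ⇒ 0;  out={2}∪out(0)={2}
  fail(3) 'bcb': from fail(2)=0 chase 'b': 0 ⇒ 1;  out=∅∪out(1)=∅
  fail(8) 'aac': from fail(7)=6 chase 'c': 6 ⇒ 9;  out={1}∪out(9)={1,2}
  fail(4) 'bcba': from fail(3)=1 chase 'a': 1→0 ⇒ 6;  out=∅∪out(6)=∅
  fail(5) 'bcbaa': from fail(4)=6 chase 'a': 6 ⇒ 7;  out={0}∪out(7)={0}

Run:
i=0 'b': node 0→1
i=1 'a': node 1→6 ·f
i=2 'a': node 6→7
i=3 'c': node 7→8  emit P1@[1:3],P2@[2:3]
i=4 'a': node 8→6 ·f
i=5 'c': node 6→9  emit P2@[4:5]
i=6 'b': node 9→1 ·f
i=7 'c': node 1→2
i=8 'c': node 2→0 ·f
i=9 'a': node 0→6
i=10 'a': node 6→7
i=11 'c': node 7→8  emit P1@[9:11],P2@[10:11]
i=12 'b': node 8→1 ·f
i=13 'b': node 1→1 ·f
i=14 'c': node 1→2
i=15 'b': node 2→3
i=16 'a': node 3→4
i=17 'a': node 4→5  emit P0@[13:17]
i=18 'c': node 5→8 ·f  emit P1@[16:18],P2@[17:18]
i=19 'a': node 8→6 ·f
i=20 'a': node 6→7
i=21 'c': node 7→8  emit P1@[19:21],P2@[20:21]
i=22 'a': node 8→6 ·f
i=23 'a': node 6→7
i=24 'b': node 7→1 ·f
i=25 'c': node 1→2
i=26 'b': node 2→3
i=27 'a': node 3→4
i=28 'a': node 4→5  emit P0@[24:28]

Matches: [[3,1],[3,2],[5,2],[11,1],[11,2],[17,0],[18,1],[18,2],[21,1],[21,2],[28,0]]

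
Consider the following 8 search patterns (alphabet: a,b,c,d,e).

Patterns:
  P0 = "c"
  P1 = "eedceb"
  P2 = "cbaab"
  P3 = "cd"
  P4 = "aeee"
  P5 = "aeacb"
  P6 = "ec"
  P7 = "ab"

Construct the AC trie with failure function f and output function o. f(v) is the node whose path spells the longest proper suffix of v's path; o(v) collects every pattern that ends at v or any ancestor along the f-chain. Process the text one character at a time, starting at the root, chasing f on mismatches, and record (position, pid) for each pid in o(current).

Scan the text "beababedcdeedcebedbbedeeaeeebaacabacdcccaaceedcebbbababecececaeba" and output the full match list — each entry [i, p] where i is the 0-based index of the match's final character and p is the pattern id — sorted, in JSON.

Build:
Trie (insert patterns):
  0='ε' goto a→13 c→1 e→2
  1='c' goto b→8 d→12  ←P0
  2='e' goto c→20 e→3
  3='ee' goto d→4
  4='eed' goto c→5
  5='eedc' goto e→6
  6='eedce' goto b→7
  7='eedceb' goto ·  ←P1
  8='cb' goto a→9
  9='cba' goto a→10
  10='cbaa' goto b→11
  11='cbaab' goto ·  ←P2
  12='cd' goto ·  ←P3
  13='a' goto b→21 e→14
  14='ae' goto a→17 e→15
  15='aee' goto e→16
  16='aeee' goto ·  ←P4
  17='aea' goto c→18
  18='aeac' goto b→19
  19='aeacb' goto ·  ←P5
  20='ec' goto ·  ←P6
  21='ab' goto ·  ←P7

Failure links (BFS by depth):
  n1('c'): parent n0 fail=0; on 'c' 0 → fail=0;  out {0}∪∅={0}
  n2('e'): parent n0 fail=0; on 'e' 0 → fail=0;  out ∅∪∅=∅
  n13('a'): parent n0 fail=0; on 'a' 0 → fail=0;  out ∅∪∅=∅
  n3('ee'): parent n2 fail=0; on 'e' 0 → fail=2;  out ∅∪∅=∅
  n8('cb'): parent n1 fail=0; on 'b' 0 → fail=0;  out ∅∪∅=∅
  n12('cd'): parent n1 fail=0; on 'd' 0 → fail=0;  out {3}∪∅={3}
  n14('ae'): parent n13 fail=0; on 'e' 0 → fail=2;  out ∅∪∅=∅
  n20('ec'): parent n2 fail=0; on 'c' 0 → fail=1;  out {6}∪{0}={0,6}
  n21('ab'): parent n13 fail=0; on 'b' 0 → fail=0;  out {7}∪∅={7}
  n4('eed'): parent n3 fail=2; on 'd' 2→0 → fail=0;  out ∅∪∅=∅
  n9('cba'): parent n8 fail=0; on 'a' 0 → fail=13;  out ∅∪∅=∅
  n15('aee'): parent n14 fail=2; on 'e' 2 → fail=3;  out ∅∪∅=∅
  n17('aea'): parent n14 fail=2; on 'a' 2→0 → fail=13;  out ∅∪∅=∅
  n5('eedc'): parent n4 fail=0; on 'c' 0 → fail=1;  out ∅∪{0}={0}
  n10('cbaa'): parent n9 fail=13; on 'a' 13→0 → fail=13;  out ∅∪∅=∅
  n16('aeee'): parent n15 fail=3; on 'e' 3→2 → fail=3;  out {4}∪∅={4}
  n18('aeac'): parent n17 fail=13; on 'c' 13→0 → fail=1;  out ∅∪{0}={0}
  n6('eedce'): parent n5 fail=1; on 'e' 1→0 → fail=2;  out ∅∪∅=∅
  n11('cbaab'): parent n10 fail=13; on 'b' 13 → fail=21;  out {2}∪{7}={2,7}
  n19('aeacb'): parent n18 fail=1; on 'b' 1 → fail=8;  out {5}∪∅={5}
  n7('eedceb'): parent n6 fail=2; on 'b' 2→0 → fail=0;  out {1}∪∅={1}

Run:
pos 0 'b': at 0
pos 1 'e': at 2
pos 2 'a': at 13 (fail-walked)
pos 3 'b': at 21  → match P7@[2:3]
pos 4 'a': at 13 (fail-walked)
pos 5 'b': at 21  → match P7@[4:5]
pos 6 'e': at 2 (fail-walked)
pos 7 'd': at 0 (fail-walked)
pos 8 'c': at 1  → match P0@[8:8]
pos 9 'd': at 12  → match P3@[8:9]
pos 10 'e': at 2 (fail-walked)
pos 11 'e': at 3
pos 12 'd': at 4
pos 13 'c': at 5  → match P0@[13:13]
pos 14 'e': at 6
pos 15 'b': at 7  → match P1@[10:15]
pos 16 'e': at 2 (fail-walked)
pos 17 'd': at 0 (fail-walked)
pos 18 'b': at 0
pos 19 'b': at 0
pos 20 'e': at 2
pos 21 'd': at 0 (fail-walked)
pos 22 'e': at 2
pos 23 'e': at 3
pos 24 'a': at 13 (fail-walked)
pos 25 'e': at 14
pos 26 'e': at 15
pos 27 'e': at 16  → match P4@[24:27]
pos 28 'b': at 0 (fail-walked)
pos 29 'a': at 13
pos 30 'a': at 13 (fail-walked)
pos 31 'c': at 1 (fail-walked)  → match P0@[31:31]
pos 32 'a': at 13 (fail-walked)
pos 33 'b': at 21  → match P7@[32:33]
pos 34 'a': at 13 (fail-walked)
pos 35 'c': at 1 (fail-walked)  → match P0@[35:35]
pos 36 'd': at 12  → match P3@[35:36]
pos 37 'c': at 1 (fail-walked)  → match P0@[37:37]
pos 38 'c': at 1 (fail-walked)  → match P0@[38:38]
pos 39 'c': at 1 (fail-walked)  → match P0@[39:39]
pos 40 'a': at 13 (fail-walked)
pos 41 'a': at 13 (fail-walked)
pos 42 'c': at 1 (fail-walked)  → match P0@[42:42]
pos 43 'e': at 2 (fail-walked)
pos 44 'e': at 3
pos 45 'd': at 4
pos 46 'c': at 5  → match P0@[46:46]
pos 47 'e': at 6
pos 48 'b': at 7  → match P1@[43:48]
pos 49 'b': at 0 (fail-walked)
pos 50 'b': at 0
pos 51 'a': at 13
pos 52 'b': at 21  → match P7@[51:52]
pos 53 'a': at 13 (fail-walked)
pos 54 'b': at 21  → match P7@[53:54]
pos 55 'e': at 2 (fail-walked)
pos 56 'c': at 20  → match P0@[56:56],P6@[55:56]
pos 57 'e': at 2 (fail-walked)
pos 58 'c': at 20  → match P0@[58:58],P6@[57:58]
pos 59 'e': at 2 (fail-walked)
pos 60 'c': at 20  → match P0@[60:60],P6@[59:60]
pos 61 'a': at 13 (fail-walked)
pos 62 'e': at 14
pos 63 'b': at 0 (fail-walked)
pos 64 'a': at 13

Result: [[3,7],[5,7],[8,0],[9,3],[13,0],[15,1],[27,4],[31,0],[33,7],[35,0],[36,3],[37,0],[38,0],[39,0],[42,0],[46,0],[48,1],[52,7],[54,7],[56,0],[56,6],[58,0],[58,6],[60,0],[60,6]]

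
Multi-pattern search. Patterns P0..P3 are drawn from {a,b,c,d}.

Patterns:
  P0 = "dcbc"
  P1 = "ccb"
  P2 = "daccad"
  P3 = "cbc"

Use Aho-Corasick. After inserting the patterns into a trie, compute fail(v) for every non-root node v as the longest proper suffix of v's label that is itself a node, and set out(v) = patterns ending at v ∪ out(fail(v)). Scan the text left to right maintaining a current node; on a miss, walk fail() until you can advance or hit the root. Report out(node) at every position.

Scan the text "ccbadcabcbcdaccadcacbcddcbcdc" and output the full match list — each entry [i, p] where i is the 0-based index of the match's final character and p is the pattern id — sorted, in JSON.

Build automaton:
Trie (insert patterns):
  n0 'ε': c→5 d→1
  n1 'd': a→8 c→2
  n2 'dc': b→3
  n3 'dcb': c→4
  n4 'dcbc': ·  [P0 ends]
  n5 'c': b→13 c→6
  n6 'cc': b→7
  n7 'ccb': ·  [P1 ends]
  n8 'da': c→9
  n9 'dac': c→10
  n10 'dacc': a→11
  n11 'dacca': d→12
  n12 'daccad': ·  [P2 ends]
  n13 'cb': c→14
  n14 'cbc': ·  [P3 ends]

Failure links (BFS by depth):
  n1('d'): parent n0 fail=0; on 'd' 0 → fail=0;  out ∅∪∅=∅
  n5('c'): parent n0 fail=0; on 'c' 0 → fail=0;  out ∅∪∅=∅
  n2('dc'): parent n1 fail=0; on 'c' 0 → fail=5;  out ∅∪∅=∅
  n6('cc'): parent n5 fail=0; on 'c' 0 → fail=5;  out ∅∪∅=∅
  n8('da'): parent n1 fail=0; on 'a' 0 → fail=0;  out ∅∪∅=∅
  n13('cb'): parent n5 fail=0; on 'b' 0 → fail=0;  out ∅∪∅=∅
  n3('dcb'): parent n2 fail=5; on 'b' 5 → fail=13;  out ∅∪∅=∅
  n7('ccb'): parent n6 fail=5; on 'b' 5 → fail=13;  out {1}∪∅={1}
  n9('dac'): parent n8 fail=0; on 'c' 0 → fail=5;  out ∅∪∅=∅
  n14('cbc'): parent n13 fail=0; on 'c' 0 → fail=5;  out {3}∪∅={3}
  n4('dcbc'): parent n3 fail=13; on 'c' 13 → fail=14;  out {0}∪{3}={0,3}
  n10('dacc'): parent n9 fail=5; on 'c' 5 → fail=6;  out ∅∪∅=∅
  n11('dacca'): parent n10 fail=6; on 'a' 6→5→0 → fail=0;  out ∅∪∅=∅
  n12('daccad'): parent n11 fail=0; on 'd' 0 → fail=1;  out {2}∪∅={2}

Text stream:
[0] read 'c'  n0⇒n5
[1] read 'c'  n5⇒n6
[2] read 'b'  n6⇒n7  → match P1@[0:2]
[3] read 'a'  n7⇒n0 (fail-walked)
[4] read 'd'  n0⇒n1
[5] read 'c'  n1⇒n2
[6] read 'a'  n2⇒n0 (fail-walked)
[7] read 'b'  n0⇒n0
[8] read 'c'  n0⇒n5
[9] read 'b'  n5⇒n13
[10] read 'c'  n13⇒n14  → match P3@[8:10]
[11] read 'd'  n14⇒n1 (fail-walked)
[12] read 'a'  n1⇒n8
[13] read 'c'  n8⇒n9
[14] read 'c'  n9⇒n10
[15] read 'a'  n10⇒n11
[16] read 'd'  n11⇒n12  → match P2@[11:16]
[17] read 'c'  n12⇒n2 (fail-walked)
[18] read 'a'  n2⇒n0 (fail-walked)
[19] read 'c'  n0⇒n5
[20] read 'b'  n5⇒n13
[21] read 'c'  n13⇒n14  → match P3@[19:21]
[22] read 'd'  n14⇒n1 (fail-walked)
[23] read 'd'  n1⇒n1 (fail-walked)
[24] read 'c'  n1⇒n2
[25] read 'b'  n2⇒n3
[26] read 'c'  n3⇒n4  → match P0@[23:26],P3@[24:26]
[27] read 'd'  n4⇒n1 (fail-walked)
[28] read 'c'  n1⇒n2

All matches (sorted): [[2,1],[10,3],[16,2],[21,3],[26,0],[26,3]]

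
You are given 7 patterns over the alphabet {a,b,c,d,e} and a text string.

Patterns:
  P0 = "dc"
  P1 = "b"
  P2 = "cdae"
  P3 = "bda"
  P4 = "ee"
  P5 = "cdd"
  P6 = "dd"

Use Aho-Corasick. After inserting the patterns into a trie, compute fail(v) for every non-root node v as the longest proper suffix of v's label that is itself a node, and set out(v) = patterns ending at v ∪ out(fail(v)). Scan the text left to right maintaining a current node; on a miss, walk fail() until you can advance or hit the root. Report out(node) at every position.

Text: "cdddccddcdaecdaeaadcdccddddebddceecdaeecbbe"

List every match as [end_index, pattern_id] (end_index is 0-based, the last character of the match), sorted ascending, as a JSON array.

Build automaton:
Trie nodes:
  n0 'ε': b→3 c→4 d→1 e→10
  n1 'd': c→2 d→13
  n2 'dc': ·  [P0 ends]
  n3 'b': d→8  [P1 ends]
  n4 'c': d→5
  n5 'cd': a→6 d→12
  n6 'cda': e→7
  n7 'cdae': ·  [P2 ends]
  n8 'bd': a→9
  n9 'bda': ·  [P3 ends]
  n10 'e': e→11
  n11 'ee': ·  [P4 ends]
  n12 'cdd': ·  [P5 ends]
  n13 'dd': ·  [P6 ends]

BFS fail/out derivation:
  n1('d'): parent n0 fail=0; on 'd' 0 → fail=0;  out ∅∪∅=∅
  n3('b'): parent n0 fail=0; on 'b' 0 → fail=0;  out {1}∪∅={1}
  n4('c'): parent n0 fail=0; on 'c' 0 → fail=0;  out ∅∪∅=∅
  n10('e'): parent n0 fail=0; on 'e' 0 → fail=0;  out ∅∪∅=∅
  n2('dc'): parent n1 fail=0; on 'c' 0 → fail=4;  out {0}∪∅={0}
  n5('cd'): parent n4 fail=0; on 'd' 0 → fail=1;  out ∅∪∅=∅
  n8('bd'): parent n3 fail=0; on 'd' 0 → fail=1;  out ∅∪∅=∅
  n11('ee'): parent n10 fail=0; on 'e' 0 → fail=10;  out {4}∪∅={4}
  n13('dd'): parent n1 fail=0; on 'd' 0 → fail=1;  out {6}∪∅={6}
  n6('cda'): parent n5 fail=1; on 'a' 1→0 → fail=0;  out ∅∪∅=∅
  n9('bda'): parent n8 fail=1; on 'a' 1→0 → fail=0;  out {3}∪∅={3}
  n12('cdd'): parent n5 fail=1; on 'd' 1 → fail=13;  out {5}∪{6}={5,6}
  n7('cdae'): parent n6 fail=0; on 'e' 0 → fail=10;  out {2}∪∅={2}

Run:
i=0 'c': node 0→4
i=1 'd': node 4→5
i=2 'd': node 5→12  → match P5@[0:2],P6@[1:2]
i=3 'd': node 12→13 ·f  → match P6@[2:3]
i=4 'c': node 13→2 ·f  → match P0@[3:4]
i=5 'c': node 2→4 ·f
i=6 'd': node 4→5
i=7 'd': node 5→12  → match P5@[5:7],P6@[6:7]
i=8 'c': node 12→2 ·f  → match P0@[7:8]
i=9 'd': node 2→5 ·f
i=10 'a': node 5→6
i=11 'e': node 6→7  → match P2@[8:11]
i=12 'c': node 7→4 ·f
i=13 'd': node 4→5
i=14 'a': node 5→6
i=15 'e': node 6→7  → match P2@[12:15]
i=16 'a': node 7→0 ·f
i=17 'a': node 0→0
i=18 'd': node 0→1
i=19 'c': node 1→2  → match P0@[18:19]
i=20 'd': node 2→5 ·f
i=21 'c': node 5→2 ·f  → match P0@[20:21]
i=22 'c': node 2→4 ·f
i=23 'd': node 4→5
i=24 'd': node 5→12  → match P5@[22:24],P6@[23:24]
i=25 'd': node 12→13 ·f  → match P6@[24:25]
i=26 'd': node 13→13 ·f  → match P6@[25:26]
i=27 'e': node 13→10 ·f
i=28 'b': node 10→3 ·f  → match P1@[28:28]
i=29 'd': node 3→8
i=30 'd': node 8→13 ·f  → match P6@[29:30]
i=31 'c': node 13→2 ·f  → match P0@[30:31]
i=32 'e': node 2→10 ·f
i=33 'e': node 10→11  → match P4@[32:33]
i=34 'c': node 11→4 ·f
i=35 'd': node 4→5
i=36 'a': node 5→6
i=37 'e': node 6→7  → match P2@[34:37]
i=38 'e': node 7→11 ·f  → match P4@[37:38]
i=39 'c': node 11→4 ·f
i=40 'b': node 4→3 ·f  → match P1@[40:40]
i=41 'b': node 3→3 ·f  → match P1@[41:41]
i=42 'e': node 3→10 ·f

Result: [[2,5],[2,6],[3,6],[4,0],[7,5],[7,6],[8,0],[11,2],[15,2],[19,0],[21,0],[24,5],[24,6],[25,6],[26,6],[28,1],[30,6],[31,0],[33,4],[37,2],[38,4],[40,1],[41,1]]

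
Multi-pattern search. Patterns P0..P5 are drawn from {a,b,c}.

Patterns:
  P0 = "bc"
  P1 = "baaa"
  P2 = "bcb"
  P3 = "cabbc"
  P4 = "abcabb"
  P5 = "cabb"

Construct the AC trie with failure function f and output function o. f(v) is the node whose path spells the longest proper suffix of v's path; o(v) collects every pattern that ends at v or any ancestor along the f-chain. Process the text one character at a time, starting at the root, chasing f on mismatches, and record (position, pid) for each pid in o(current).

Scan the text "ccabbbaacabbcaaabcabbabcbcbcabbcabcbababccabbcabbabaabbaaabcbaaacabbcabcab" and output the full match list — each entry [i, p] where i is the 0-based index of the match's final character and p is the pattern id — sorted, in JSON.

Construct AC machine:
Trie nodes:
  n0 'ε': a→12 b→1 c→7
  n1 'b': a→3 c→2
  n2 'bc': b→6  ←P0
  n3 'ba': a→4
  n4 'baa': a→5
  n5 'baaa': ·  ←P1
  n6 'bcb': ·  ←P2
  n7 'c': a→8
  n8 'ca': b→9
  n9 'cab': b→10
  n10 'cabb': c→11  ←P5
  n11 'cabbc': ·  ←P3
  n12 'a': b→13
  n13 'ab': c→14
  n14 'abc': a→15
  n15 'abca': b→16
  n16 'abcab': b→17
  n17 'abcabb': ·  ←P4

Failure links (BFS by depth):
  n1('b'): parent n0 fail=0; on 'b' 0 → fail=0;  out ∅∪∅=∅
  n7('c'): parent n0 fail=0; on 'c' 0 → fail=0;  out ∅∪∅=∅
  n12('a'): parent n0 fail=0; on 'a' 0 → fail=0;  out ∅∪∅=∅
  n2('bc'): parent n1 fail=0; on 'c' 0 → fail=7;  out {0}∪∅={0}
  n3('ba'): parent n1 fail=0; on 'a' 0 → fail=12;  out ∅∪∅=∅
  n8('ca'): parent n7 fail=0; on 'a' 0 → fail=12;  out ∅∪∅=∅
  n13('ab'): parent n12 fail=0; on 'b' 0 → fail=1;  out ∅∪∅=∅
  n4('baa'): parent n3 fail=12; on 'a' 12→0 → fail=12;  out ∅∪∅=∅
  n6('bcb'): parent n2 fail=7; on 'b' 7→0 → fail=1;  out {2}∪∅={2}
  n9('cab'): parent n8 fail=12; on 'b' 12 → fail=13;  out ∅∪∅=∅
  n14('abc'): parent n13 fail=1; on 'c' 1 → fail=2;  out ∅∪{0}={0}
  n5('baaa'): parent n4 fail=12; on 'a' 12→0 → fail=12;  out {1}∪∅={1}
  n10('cabb'): parent n9 fail=13; on 'b' 13→1→0 → fail=1;  out {5}∪∅={5}
  n15('abca'): parent n14 fail=2; on 'a' 2→7 → fail=8;  out ∅∪∅=∅
  n11('cabbc'): parent n10 fail=1; on 'c' 1 → fail=2;  out {3}∪{0}={0,3}
  n16('abcab'): parent n15 fail=8; on 'b' 8 → fail=9;  out ∅∪∅=∅
  n17('abcabb'): parent n16 fail=9; on 'b' 9 → fail=10;  out {4}∪{5}={4,5}

Scan:
i=0 'c': node 0→7
i=1 'c': node 7→7 (via fail)
i=2 'a': node 7→8
i=3 'b': node 8→9
i=4 'b': node 9→10  → match P5@[1:4]
i=5 'b': node 10→1 (via fail)
i=6 'a': node 1→3
i=7 'a': node 3→4
i=8 'c': node 4→7 (via fail)
i=9 'a': node 7→8
i=10 'b': node 8→9
i=11 'b': node 9→10  → match P5@[8:11]
i=12 'c': node 10→11  → match P0@[11:12],P3@[8:12]
i=13 'a': node 11→8 (via fail)
i=14 'a': node 8→12 (via fail)
i=15 'a': node 12→12 (via fail)
i=16 'b': node 12→13
i=17 'c': node 13→14  → match P0@[16:17]
i=18 'a': node 14→15
i=19 'b': node 15→16
i=20 'b': node 16→17  → match P4@[15:20],P5@[17:20]
i=21 'a': node 17→3 (via fail)
i=22 'b': node 3→13 (via fail)
i=23 'c': node 13→14  → match P0@[22:23]
i=24 'b': node 14→6 (via fail)  → match P2@[22:24]
i=25 'c': node 6→2 (via fail)  → match P0@[24:25]
i=26 'b': node 2→6  → match P2@[24:26]
i=27 'c': node 6→2 (via fail)  → match P0@[26:27]
i=28 'a': node 2→8 (via fail)
i=29 'b': node 8→9
i=30 'b': node 9→10  → match P5@[27:30]
i=31 'c': node 10→11  → match P0@[30:31],P3@[27:31]
i=32 'a': node 11→8 (via fail)
i=33 'b': node 8→9
i=34 'c': node 9→14 (via fail)  → match P0@[33:34]
i=35 'b': node 14→6 (via fail)  → match P2@[33:35]
i=36 'a': node 6→3 (via fail)
i=37 'b': node 3→13 (via fail)
i=38 'a': node 13→3 (via fail)
i=39 'b': node 3→13 (via fail)
i=40 'c': node 13→14  → match P0@[39:40]
i=41 'c': node 14→7 (via fail)
i=42 'a': node 7→8
i=43 'b': node 8→9
i=44 'b': node 9→10  → match P5@[41:44]
i=45 'c': node 10→11  → match P0@[44:45],P3@[41:45]
i=46 'a': node 11→8 (via fail)
i=47 'b': node 8→9
i=48 'b': node 9→10  → match P5@[45:48]
i=49 'a': node 10→3 (via fail)
i=50 'b': node 3→13 (via fail)
i=51 'a': node 13→3 (via fail)
i=52 'a': node 3→4
i=53 'b': node 4→13 (via fail)
i=54 'b': node 13→1 (via fail)
i=55 'a': node 1→3
i=56 'a': node 3→4
i=57 'a': node 4→5  → match P1@[54:57]
i=58 'b': node 5→13 (via fail)
i=59 'c': node 13→14  → match P0@[58:59]
i=60 'b': node 14→6 (via fail)  → match P2@[58:60]
i=61 'a': node 6→3 (via fail)
i=62 'a': node 3→4
i=63 'a': node 4→5  → match P1@[60:63]
i=64 'c': node 5→7 (via fail)
i=65 'a': node 7→8
i=66 'b': node 8→9
i=67 'b': node 9→10  → match P5@[64:67]
i=68 'c': node 10→11  → match P0@[67:68],P3@[64:68]
i=69 'a': node 11→8 (via fail)
i=70 'b': node 8→9
i=71 'c': node 9→14 (via fail)  → match P0@[70:71]
i=72 'a': node 14→15
i=73 'b': node 15→16

Result: [[4,5],[11,5],[12,0],[12,3],[17,0],[20,4],[20,5],[23,0],[24,2],[25,0],[26,2],[27,0],[30,5],[31,0],[31,3],[34,0],[35,2],[40,0],[44,5],[45,0],[45,3],[48,5],[57,1],[59,0],[60,2],[63,1],[67,5],[68,0],[68,3],[71,0]]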